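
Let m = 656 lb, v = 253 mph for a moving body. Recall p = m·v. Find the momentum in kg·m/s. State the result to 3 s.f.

33700 kg·m/s

Directly: p = mv.
m = 656 lb = 297.6 kg; v = 253 mph = 113.1 m/s.
p = 33654 kg·m/s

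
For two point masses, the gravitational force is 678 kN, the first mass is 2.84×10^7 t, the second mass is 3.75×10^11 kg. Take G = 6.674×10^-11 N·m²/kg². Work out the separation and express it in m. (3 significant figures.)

1020 m

Solving F = G·m₁·m₂/r² for r: r = √(G·m₁m₂/F).
F = 678 kN = 6.780×10^5 N; m₁ = 2.84×10^7 t = 2.840×10^10 kg; m₂ = 3.75×10^11 kg; G = 6.674×10^-11 N·m²/kg².
r = 1024 m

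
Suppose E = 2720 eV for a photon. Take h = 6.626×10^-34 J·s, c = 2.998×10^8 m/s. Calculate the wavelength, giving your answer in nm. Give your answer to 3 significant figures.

0.456 nm

Rearranging: λ = hc/E.
E = 2720 eV = 4.358×10^-16 J; h = 6.626×10^-34 J·s; c = 2.998×10^8 m/s.
λ = 4.558×10^-10 m
4.558×10^-10 m × (1 nm / 1.000×10^-9 m) = 0.4558 nm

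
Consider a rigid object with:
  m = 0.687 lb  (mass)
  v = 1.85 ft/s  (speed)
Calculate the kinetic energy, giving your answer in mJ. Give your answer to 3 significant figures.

49.5 mJ

KE is given directly by: KE = ½mv².
m = 0.687 lb = 0.3116 kg; v = 1.85 ft/s = 0.5639 m/s.
KE = 0.04954 J
0.04954 J × (1 mJ / 0.001000 J) = 49.54 mJ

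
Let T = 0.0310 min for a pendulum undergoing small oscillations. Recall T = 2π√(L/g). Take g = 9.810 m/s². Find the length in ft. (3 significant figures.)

2.82 ft

Rearranging T = 2π√(L/g) for L: L = g·(T/2π)².
T = 0.0310 min = 1.860 s; g = 9.810 m/s².
L = 0.8597 m
0.8597 m × (1 ft / 0.3048 m) = 2.820 ft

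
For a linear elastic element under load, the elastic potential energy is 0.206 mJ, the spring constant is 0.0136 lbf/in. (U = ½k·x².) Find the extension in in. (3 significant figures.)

Rearranging U = ½k·x² for x: x = √(2U/k).
U = 0.206 mJ = 2.060×10^-4 J; k = 0.0136 lbf/in = 2.382 N/m.
x = 0.01315 m
0.01315 m × (1 in / 0.02540 m) = 0.5178 in

0.518 in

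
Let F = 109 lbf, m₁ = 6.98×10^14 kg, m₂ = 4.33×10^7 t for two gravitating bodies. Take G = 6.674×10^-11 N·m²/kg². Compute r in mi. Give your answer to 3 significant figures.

1270 mi

Rearranging: r = √(G·m₁m₂/F).
F = 109 lbf = 484.9 N; m₁ = 6.98×10^14 kg; m₂ = 4.33×10^7 t = 4.330×10^10 kg; G = 6.674×10^-11 N·m²/kg².
r = 2.040×10^6 m
2.040×10^6 m × (1 mi / 1609 m) = 1267 mi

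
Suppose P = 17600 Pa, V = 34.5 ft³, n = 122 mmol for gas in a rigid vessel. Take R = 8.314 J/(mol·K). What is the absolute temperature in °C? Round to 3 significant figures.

16700 °C

Solving PV = nRT for T: T = PV/(nR).
P = 17600 Pa; V = 34.5 ft³ = 0.9769 m³; n = 122 mmol = 0.1220 mol; R = 8.314 J/(mol·K).
T = 16951 K
16951 K − 273.15 = 16678 °C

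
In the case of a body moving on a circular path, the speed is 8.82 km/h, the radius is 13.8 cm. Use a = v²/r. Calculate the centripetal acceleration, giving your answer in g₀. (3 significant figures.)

4.44 g₀

Directly: a = v²/r.
v = 8.82 km/h = 2.450 m/s; r = 13.8 cm = 0.1380 m.
a = 43.50 m/s²
43.50 m/s² × (1 g₀ / 9.807 m/s²) = 4.435 g₀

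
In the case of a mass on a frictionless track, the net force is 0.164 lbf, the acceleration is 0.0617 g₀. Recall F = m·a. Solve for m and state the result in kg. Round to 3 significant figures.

1.21 kg

Solving F = m·a for m: m = F/a.
F = 0.164 lbf = 0.7295 N; a = 0.0617 g₀ = 0.6051 m/s².
m = 1.206 kg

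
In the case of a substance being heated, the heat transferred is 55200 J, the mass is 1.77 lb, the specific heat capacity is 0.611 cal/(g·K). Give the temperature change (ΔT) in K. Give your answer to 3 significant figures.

26.9 K

Rearranging: ΔT = Q/(m·c).
Q = 55200 J; m = 1.77 lb = 0.8029 kg; c = 0.611 cal/(g·K) = 2556 J/(kg·K).
ΔT = 26.89 K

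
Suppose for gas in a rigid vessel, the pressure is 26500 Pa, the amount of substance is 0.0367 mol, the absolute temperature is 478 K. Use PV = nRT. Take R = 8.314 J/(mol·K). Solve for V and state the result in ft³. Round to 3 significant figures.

0.194 ft³

Solving PV = nRT for V: V = nRT/P.
P = 26500 Pa; n = 0.0367 mol; T = 478 K; R = 8.314 J/(mol·K).
V = 0.005504 m³
0.005504 m³ × (1 ft³ / 0.02832 m³) = 0.1944 ft³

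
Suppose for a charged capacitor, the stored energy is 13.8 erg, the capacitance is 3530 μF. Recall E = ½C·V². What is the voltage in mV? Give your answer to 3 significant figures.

Solving E = ½C·V² for V: V = √(2E/C).
E = 13.8 erg = 1.380×10^-6 J; C = 3530 μF = 0.003530 F.
V = 0.02796 V  (the unit combination reduces to kg·m²/(A·s³) = V)
0.02796 V × (1 mV / 0.001000 V) = 27.96 mV

28.0 mV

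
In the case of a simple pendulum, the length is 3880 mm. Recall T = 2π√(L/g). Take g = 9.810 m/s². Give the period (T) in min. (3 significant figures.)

Directly: T = 2π√(L/g).
L = 3880 mm = 3.880 m; g = 9.810 m/s².
T = 3.951 s
3.951 s × (1 min / 60.00 s) = 0.06586 min

0.0659 min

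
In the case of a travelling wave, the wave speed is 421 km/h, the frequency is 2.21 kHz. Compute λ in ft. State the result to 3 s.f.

0.174 ft

Rearranging v = f·λ for λ: λ = v/f.
v = 421 km/h = 116.9 m/s; f = 2.21 kHz = 2210 Hz.
λ = 0.05292 m
0.05292 m × (1 ft / 0.3048 m) = 0.1736 ft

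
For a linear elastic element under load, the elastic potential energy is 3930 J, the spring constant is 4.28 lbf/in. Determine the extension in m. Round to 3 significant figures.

3.24 m

Rearranging U = ½k·x² for x: x = √(2U/k).
U = 3930 J; k = 4.28 lbf/in = 749.5 N/m.
x = 3.238 m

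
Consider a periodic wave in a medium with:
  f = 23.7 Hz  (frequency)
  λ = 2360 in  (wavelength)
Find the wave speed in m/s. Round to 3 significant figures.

Directly: v = fλ.
f = 23.7 Hz; λ = 2360 in = 59.94 m.
v = 1421 m/s

1420 m/s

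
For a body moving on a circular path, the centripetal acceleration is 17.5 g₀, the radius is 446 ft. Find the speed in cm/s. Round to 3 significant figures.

15300 cm/s

Solving a = v²/r for v: v = √(a·r).
a = 17.5 g₀ = 171.6 m/s²; r = 446 ft = 135.9 m.
v = 152.7 m/s
152.7 m/s × (1 cm/s / 0.01000 m/s) = 15274 cm/s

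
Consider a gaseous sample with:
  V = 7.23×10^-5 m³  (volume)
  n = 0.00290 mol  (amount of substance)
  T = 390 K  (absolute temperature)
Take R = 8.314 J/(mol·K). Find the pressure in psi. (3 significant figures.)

From the ideal-gas law: P = nRT/V.
V = 7.23×10^-5 m³; n = 0.00290 mol; T = 390 K; R = 8.314 J/(mol·K).
P = 1.301×10^5 Pa
1.301×10^5 Pa × (1 psi / 6895 Pa) = 18.86 psi

18.9 psi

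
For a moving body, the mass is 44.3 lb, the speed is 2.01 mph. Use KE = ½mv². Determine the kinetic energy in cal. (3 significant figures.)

Directly: KE = ½mv².
m = 44.3 lb = 20.09 kg; v = 2.01 mph = 0.8986 m/s.
KE = 8.112 J
8.112 J × (1 cal / 4.184 J) = 1.939 cal

1.94 cal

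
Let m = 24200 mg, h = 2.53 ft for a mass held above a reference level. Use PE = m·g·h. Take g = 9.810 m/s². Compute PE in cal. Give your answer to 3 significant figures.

Directly: PE = mgh.
m = 24200 mg = 0.02420 kg; h = 2.53 ft = 0.7711 m; g = 9.810 m/s².
PE = 0.1831 J
0.1831 J × (1 cal / 4.184 J) = 0.04376 cal

0.0438 cal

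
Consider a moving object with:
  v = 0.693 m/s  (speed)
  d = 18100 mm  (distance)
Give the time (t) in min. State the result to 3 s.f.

0.435 min

Rearranging v = d/t for t: t = d/v.
v = 0.693 m/s; d = 18100 mm = 18.10 m.
t = 26.12 s
26.12 s × (1 min / 60.00 s) = 0.4353 min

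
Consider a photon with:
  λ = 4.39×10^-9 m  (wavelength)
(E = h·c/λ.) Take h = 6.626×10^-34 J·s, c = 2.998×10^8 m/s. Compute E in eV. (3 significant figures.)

Directly: E = hc/λ.
λ = 4.39×10^-9 m; h = 6.626×10^-34 J·s; c = 2.998×10^8 m/s.
E = 4.525×10^-17 J
4.525×10^-17 J × (1 eV / 1.602×10^-19 J) = 282.4 eV

282 eV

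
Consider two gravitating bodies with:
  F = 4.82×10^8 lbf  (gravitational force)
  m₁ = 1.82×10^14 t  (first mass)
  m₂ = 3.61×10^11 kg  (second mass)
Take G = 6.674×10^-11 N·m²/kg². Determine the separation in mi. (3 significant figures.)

From Newton's law of gravitation: r = √(G·m₁m₂/F).
F = 4.82×10^8 lbf = 2.144×10^9 N; m₁ = 1.82×10^14 t = 1.820×10^17 kg; m₂ = 3.61×10^11 kg; G = 6.674×10^-11 N·m²/kg².
r = 45224 m
45224 m × (1 mi / 1609 m) = 28.10 mi

28.1 mi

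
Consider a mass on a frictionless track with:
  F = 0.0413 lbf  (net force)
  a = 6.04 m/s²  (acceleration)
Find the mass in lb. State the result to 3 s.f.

From Newton's second law: m = F/a.
F = 0.0413 lbf = 0.1837 N; a = 6.04 m/s².
m = 0.03042 kg
0.03042 kg × (1 lb / 0.4536 kg) = 0.06706 lb

0.0671 lb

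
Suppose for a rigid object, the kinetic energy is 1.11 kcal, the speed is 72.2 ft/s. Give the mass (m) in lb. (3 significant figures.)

42.3 lb

Rearranging: m = 2·KE/v².
KE = 1.11 kcal = 4644 J; v = 72.2 ft/s = 22.01 m/s.
m = 19.18 kg
19.18 kg × (1 lb / 0.4536 kg) = 42.28 lb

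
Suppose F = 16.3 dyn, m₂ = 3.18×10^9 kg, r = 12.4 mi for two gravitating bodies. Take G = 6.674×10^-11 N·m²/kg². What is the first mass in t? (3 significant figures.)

Rearranging F = G·m₁·m₂/r² for m₁: m₁ = F·r²/(G·m₂).
F = 16.3 dyn = 1.630×10^-4 N; m₂ = 3.18×10^9 kg; r = 12.4 mi = 19956 m; G = 6.674×10^-11 N·m²/kg².
m₁ = 3.059×10^5 kg
3.059×10^5 kg × (1 t / 1000 kg) = 305.9 t

306 t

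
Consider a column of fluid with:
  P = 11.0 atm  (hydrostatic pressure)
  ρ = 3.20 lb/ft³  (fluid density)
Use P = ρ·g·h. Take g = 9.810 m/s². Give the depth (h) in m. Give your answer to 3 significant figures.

2220 m

Rearranging: h = P/(ρ·g).
P = 11.0 atm = 1.115×10^6 Pa; ρ = 3.20 lb/ft³ = 51.26 kg/m³; g = 9.810 m/s².
h = 2217 m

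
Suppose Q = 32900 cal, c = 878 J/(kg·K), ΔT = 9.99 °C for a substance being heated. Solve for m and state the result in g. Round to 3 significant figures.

Solving Q = m·c·ΔT for m: m = Q/(c·ΔT).
Q = 32900 cal = 1.377×10^5 J; c = 878 J/(kg·K); ΔT = 9.99 °C = 9.990 K.
m = 15.69 kg
15.69 kg × (1 g / 0.001000 kg) = 15694 g

15700 g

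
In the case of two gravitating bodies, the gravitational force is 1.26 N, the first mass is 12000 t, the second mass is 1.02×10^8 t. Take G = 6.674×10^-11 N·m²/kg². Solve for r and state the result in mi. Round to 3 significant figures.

5.00 mi

From Newton's law of gravitation: r = √(G·m₁m₂/F).
F = 1.26 N; m₁ = 12000 t = 1.200×10^7 kg; m₂ = 1.02×10^8 t = 1.020×10^11 kg; G = 6.674×10^-11 N·m²/kg².
r = 8052 m
8052 m × (1 mi / 1609 m) = 5.003 mi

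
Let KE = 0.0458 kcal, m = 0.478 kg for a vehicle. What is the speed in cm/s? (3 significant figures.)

Rearranging: v = √(2·KE/m).
KE = 0.0458 kcal = 191.6 J; m = 0.478 kg.
v = 28.32 m/s
28.32 m/s × (1 cm/s / 0.01000 m/s) = 2832 cm/s

2830 cm/s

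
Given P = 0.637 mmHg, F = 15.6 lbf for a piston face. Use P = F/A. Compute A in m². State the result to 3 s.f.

Solving P = F/A for A: A = F/P.
P = 0.637 mmHg = 84.93 Pa; F = 15.6 lbf = 69.39 N.
A = 0.8171 m²

0.817 m²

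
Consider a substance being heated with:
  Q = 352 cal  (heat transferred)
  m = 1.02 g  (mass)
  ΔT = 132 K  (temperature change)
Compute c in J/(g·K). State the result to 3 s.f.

Rearranging Q = m·c·ΔT for c: c = Q/(m·ΔT).
Q = 352 cal = 1473 J; m = 1.02 g = 0.001020 kg; ΔT = 132 K.
c = 10939 J/(kg·K)
10939 J/(kg·K) × (1 J/(g·K) / 1000 J/(kg·K)) = 10.94 J/(g·K)

10.9 J/(g·K)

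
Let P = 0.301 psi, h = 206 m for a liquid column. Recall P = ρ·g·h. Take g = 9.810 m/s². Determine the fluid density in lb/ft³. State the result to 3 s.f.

Rearranging P = ρ·g·h for ρ: ρ = P/(g·h).
P = 0.301 psi = 2075 Pa; h = 206 m; g = 9.810 m/s².
ρ = 1.027 kg/m³
1.027 kg/m³ × (1 lb/ft³ / 16.02 kg/m³) = 0.06411 lb/ft³

0.0641 lb/ft³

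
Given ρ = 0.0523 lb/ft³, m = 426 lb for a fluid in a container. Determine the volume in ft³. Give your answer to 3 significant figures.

Rearranging: V = m/ρ.
ρ = 0.0523 lb/ft³ = 0.8378 kg/m³; m = 426 lb = 193.2 kg.
V = 230.6 m³
230.6 m³ × (1 ft³ / 0.02832 m³) = 8145 ft³

8150 ft³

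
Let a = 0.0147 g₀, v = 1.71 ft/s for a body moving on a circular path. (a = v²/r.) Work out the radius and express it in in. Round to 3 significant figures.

74.2 in

Rearranging: r = v²/a.
a = 0.0147 g₀ = 0.1442 m/s²; v = 1.71 ft/s = 0.5212 m/s.
r = 1.884 m
1.884 m × (1 in / 0.02540 m) = 74.19 in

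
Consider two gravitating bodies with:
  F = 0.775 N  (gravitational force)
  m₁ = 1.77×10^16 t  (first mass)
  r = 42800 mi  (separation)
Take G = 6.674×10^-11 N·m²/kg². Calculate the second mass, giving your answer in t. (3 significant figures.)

3110 t

From Newton's law of gravitation: m₂ = F·r²/(G·m₁).
F = 0.775 N; m₁ = 1.77×10^16 t = 1.770×10^19 kg; r = 42800 mi = 6.888×10^7 m; G = 6.674×10^-11 N·m²/kg².
m₂ = 3.113×10^6 kg
3.113×10^6 kg × (1 t / 1000 kg) = 3113 t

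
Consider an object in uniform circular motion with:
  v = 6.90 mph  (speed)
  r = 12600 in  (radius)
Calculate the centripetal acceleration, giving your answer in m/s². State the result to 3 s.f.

a is given directly by: a = v²/r.
v = 6.90 mph = 3.085 m/s; r = 12600 in = 320.0 m.
a = 0.02973 m/s²

0.0297 m/s²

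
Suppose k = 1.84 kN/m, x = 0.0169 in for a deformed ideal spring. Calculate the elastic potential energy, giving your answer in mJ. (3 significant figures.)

0.170 mJ

U is given directly by: U = ½kx².
k = 1.84 kN/m = 1840 N/m; x = 0.0169 in = 4.293×10^-4 m.
U = 1.695×10^-4 J  (the unit combination reduces to kg·m²/s² = J)
1.695×10^-4 J × (1 mJ / 0.001000 J) = 0.1695 mJ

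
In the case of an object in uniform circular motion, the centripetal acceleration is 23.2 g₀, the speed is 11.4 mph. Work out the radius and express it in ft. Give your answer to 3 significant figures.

Rearranging a = v²/r for r: r = v²/a.
a = 23.2 g₀ = 227.5 m/s²; v = 11.4 mph = 5.096 m/s.
r = 0.1142 m
0.1142 m × (1 ft / 0.3048 m) = 0.3745 ft

0.375 ft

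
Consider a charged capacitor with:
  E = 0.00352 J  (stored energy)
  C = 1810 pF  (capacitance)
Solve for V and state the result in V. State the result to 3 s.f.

Rearranging: V = √(2E/C).
E = 0.00352 J; C = 1810 pF = 1.810×10^-9 F.
V = 1972 V

1970 V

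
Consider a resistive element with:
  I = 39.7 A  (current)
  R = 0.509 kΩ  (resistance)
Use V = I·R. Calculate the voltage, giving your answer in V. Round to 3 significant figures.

From Ohm's law: V = IR.
I = 39.7 A; R = 0.509 kΩ = 509.0 Ω.
V = 20207 V  (the unit combination reduces to kg·m²/(A·s³) = V)

20200 V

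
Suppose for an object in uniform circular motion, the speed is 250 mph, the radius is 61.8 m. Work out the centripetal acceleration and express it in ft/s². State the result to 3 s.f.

663 ft/s²

a is given directly by: a = v²/r.
v = 250 mph = 111.8 m/s; r = 61.8 m.
a = 202.1 m/s²
202.1 m/s² × (1 ft/s² / 0.3048 m/s²) = 663.1 ft/s²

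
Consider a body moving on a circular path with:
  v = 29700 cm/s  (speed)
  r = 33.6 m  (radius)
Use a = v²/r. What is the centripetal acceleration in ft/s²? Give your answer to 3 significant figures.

a is given directly by: a = v²/r.
v = 29700 cm/s = 297.0 m/s; r = 33.6 m.
a = 2625 m/s²
2625 m/s² × (1 ft/s² / 0.3048 m/s²) = 8613 ft/s²

8610 ft/s²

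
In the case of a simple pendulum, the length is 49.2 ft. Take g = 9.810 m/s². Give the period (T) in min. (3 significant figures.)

Directly: T = 2π√(L/g).
L = 49.2 ft = 15.00 m; g = 9.810 m/s².
T = 7.768 s
7.768 s × (1 min / 60.00 s) = 0.1295 min

0.129 min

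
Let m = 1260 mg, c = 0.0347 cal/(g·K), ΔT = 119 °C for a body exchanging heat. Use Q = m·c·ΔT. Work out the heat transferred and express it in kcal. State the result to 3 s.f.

Q is given directly by: Q = mcΔT.
m = 1260 mg = 0.001260 kg; c = 0.0347 cal/(g·K) = 145.2 J/(kg·K); ΔT = 119 °C = 119.0 K.
Q = 21.77 J
21.77 J × (1 kcal / 4184 J) = 0.005203 kcal

0.00520 kcal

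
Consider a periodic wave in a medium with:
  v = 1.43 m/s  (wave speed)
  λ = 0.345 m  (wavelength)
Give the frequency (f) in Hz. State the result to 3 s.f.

Solving v = f·λ for f: f = v/λ.
v = 1.43 m/s; λ = 0.345 m.
f = 4.145 Hz

4.14 Hz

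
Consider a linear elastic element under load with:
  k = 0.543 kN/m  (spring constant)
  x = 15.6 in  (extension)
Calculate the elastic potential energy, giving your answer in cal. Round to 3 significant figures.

10.2 cal

U is given directly by: U = ½kx².
k = 0.543 kN/m = 543.0 N/m; x = 15.6 in = 0.3962 m.
U = 42.63 J
42.63 J × (1 cal / 4.184 J) = 10.19 cal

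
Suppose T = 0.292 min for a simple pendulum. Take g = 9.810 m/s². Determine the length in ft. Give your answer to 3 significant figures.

250 ft

Solving T = 2π√(L/g) for L: L = g·(T/2π)².
T = 0.292 min = 17.52 s; g = 9.810 m/s².
L = 76.27 m
76.27 m × (1 ft / 0.3048 m) = 250.2 ft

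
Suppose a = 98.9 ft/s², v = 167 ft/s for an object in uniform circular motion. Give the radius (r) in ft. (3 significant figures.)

Rearranging: r = v²/a.
a = 98.9 ft/s² = 30.14 m/s²; v = 167 ft/s = 50.90 m/s.
r = 85.95 m
85.95 m × (1 ft / 0.3048 m) = 282.0 ft

282 ft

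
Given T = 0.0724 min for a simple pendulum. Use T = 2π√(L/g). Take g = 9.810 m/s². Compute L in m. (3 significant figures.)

4.69 m

Solving T = 2π√(L/g) for L: L = g·(T/2π)².
T = 0.0724 min = 4.344 s; g = 9.810 m/s².
L = 4.689 m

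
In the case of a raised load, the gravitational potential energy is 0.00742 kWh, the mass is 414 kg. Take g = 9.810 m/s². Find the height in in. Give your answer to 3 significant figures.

259 in

Rearranging PE = m·g·h for h: h = PE/(m·g).
PE = 0.00742 kWh = 26712 J; m = 414 kg; g = 9.810 m/s².
h = 6.577 m
6.577 m × (1 in / 0.02540 m) = 258.9 in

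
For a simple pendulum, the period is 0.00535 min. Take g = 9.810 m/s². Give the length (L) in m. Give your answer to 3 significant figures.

Rearranging T = 2π√(L/g) for L: L = g·(T/2π)².
T = 0.00535 min = 0.3210 s; g = 9.810 m/s².
L = 0.02560 m

0.0256 m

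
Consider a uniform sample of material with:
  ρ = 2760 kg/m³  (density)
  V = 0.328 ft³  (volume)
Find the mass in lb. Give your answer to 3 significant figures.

Solving ρ = m/V for m: m = ρV.
ρ = 2760 kg/m³; V = 0.328 ft³ = 0.009288 m³.
m = 25.63 kg
25.63 kg × (1 lb / 0.4536 kg) = 56.51 lb

56.5 lb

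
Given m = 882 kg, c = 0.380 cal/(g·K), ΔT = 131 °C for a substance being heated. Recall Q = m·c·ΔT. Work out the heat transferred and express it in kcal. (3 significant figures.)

43900 kcal

Directly: Q = mcΔT.
m = 882 kg; c = 0.380 cal/(g·K) = 1590 J/(kg·K); ΔT = 131 °C = 131.0 K.
Q = 1.837×10^8 J
1.837×10^8 J × (1 kcal / 4184 J) = 43906 kcal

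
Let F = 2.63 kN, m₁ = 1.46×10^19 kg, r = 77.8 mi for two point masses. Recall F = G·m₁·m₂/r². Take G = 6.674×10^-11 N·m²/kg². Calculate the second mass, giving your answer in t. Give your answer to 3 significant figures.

From Newton's law of gravitation: m₂ = F·r²/(G·m₁).
F = 2.63 kN = 2630 N; m₁ = 1.46×10^19 kg; r = 77.8 mi = 1.252×10^5 m; G = 6.674×10^-11 N·m²/kg².
m₂ = 42313 kg
42313 kg × (1 t / 1000 kg) = 42.31 t

42.3 t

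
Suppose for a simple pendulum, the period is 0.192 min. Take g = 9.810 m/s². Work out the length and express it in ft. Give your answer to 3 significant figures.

108 ft

Solving T = 2π√(L/g) for L: L = g·(T/2π)².
T = 0.192 min = 11.52 s; g = 9.810 m/s².
L = 32.98 m
32.98 m × (1 ft / 0.3048 m) = 108.2 ft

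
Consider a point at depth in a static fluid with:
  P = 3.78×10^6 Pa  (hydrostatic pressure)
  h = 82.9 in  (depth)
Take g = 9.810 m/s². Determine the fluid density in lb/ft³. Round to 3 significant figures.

Rearranging: ρ = P/(g·h).
P = 3.78×10^6 Pa; h = 82.9 in = 2.106 m; g = 9.810 m/s².
ρ = 1.830×10^5 kg/m³
1.830×10^5 kg/m³ × (1 lb/ft³ / 16.02 kg/m³) = 11424 lb/ft³

11400 lb/ft³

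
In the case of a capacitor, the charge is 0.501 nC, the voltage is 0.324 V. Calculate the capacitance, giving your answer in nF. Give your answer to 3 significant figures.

1.55 nF

C is given directly by: C = Q/V.
Q = 0.501 nC = 5.010×10^-10 C; V = 0.324 V.
C = 1.546×10^-9 F
1.546×10^-9 F × (1 nF / 1.000×10^-9 F) = 1.546 nF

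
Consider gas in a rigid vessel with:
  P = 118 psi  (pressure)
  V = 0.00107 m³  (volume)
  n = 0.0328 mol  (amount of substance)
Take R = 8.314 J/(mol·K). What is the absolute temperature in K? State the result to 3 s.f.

Rearranging PV = nRT for T: T = PV/(nR).
P = 118 psi = 8.136×10^5 Pa; V = 0.00107 m³; n = 0.0328 mol; R = 8.314 J/(mol·K).
T = 3192 K

3190 K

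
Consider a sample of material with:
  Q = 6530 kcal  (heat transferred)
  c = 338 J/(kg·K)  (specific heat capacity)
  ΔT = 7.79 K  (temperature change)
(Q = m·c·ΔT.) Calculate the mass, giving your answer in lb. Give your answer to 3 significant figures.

Solving Q = m·c·ΔT for m: m = Q/(c·ΔT).
Q = 6530 kcal = 2.732×10^7 J; c = 338 J/(kg·K); ΔT = 7.79 K.
m = 10376 kg
10376 kg × (1 lb / 0.4536 kg) = 22876 lb

22900 lb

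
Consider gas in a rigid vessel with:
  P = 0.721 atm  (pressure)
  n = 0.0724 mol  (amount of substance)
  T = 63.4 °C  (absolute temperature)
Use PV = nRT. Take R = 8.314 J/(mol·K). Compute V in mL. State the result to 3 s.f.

Rearranging PV = nRT for V: V = nRT/P.
P = 0.721 atm = 73055 Pa; n = 0.0724 mol; T = 63.4 °C = 336.5 K; R = 8.314 J/(mol·K).
V = 0.002773 m³
0.002773 m³ × (1 mL / 1.000×10^-6 m³) = 2773 mL

2770 mL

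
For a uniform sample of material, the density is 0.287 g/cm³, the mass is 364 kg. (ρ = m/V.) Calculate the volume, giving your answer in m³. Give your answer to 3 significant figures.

1.27 m³

Solving ρ = m/V for V: V = m/ρ.
ρ = 0.287 g/cm³ = 287.0 kg/m³; m = 364 kg.
V = 1.268 m³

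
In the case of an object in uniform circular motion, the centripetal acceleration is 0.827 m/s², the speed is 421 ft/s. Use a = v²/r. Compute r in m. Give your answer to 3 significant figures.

Solving a = v²/r for r: r = v²/a.
a = 0.827 m/s²; v = 421 ft/s = 128.3 m/s.
r = 19911 m

19900 m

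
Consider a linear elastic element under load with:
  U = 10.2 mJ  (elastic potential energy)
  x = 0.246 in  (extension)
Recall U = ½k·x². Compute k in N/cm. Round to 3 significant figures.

5.23 N/cm

Rearranging U = ½k·x² for k: k = 2U/x².
U = 10.2 mJ = 0.01020 J; x = 0.246 in = 0.006248 m.
k = 522.5 N/m
522.5 N/m × (1 N/cm / 100.0 N/m) = 5.225 N/cm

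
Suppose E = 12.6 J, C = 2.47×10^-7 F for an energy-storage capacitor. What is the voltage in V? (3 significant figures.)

10100 V

Rearranging: V = √(2E/C).
E = 12.6 J; C = 2.47×10^-7 F.
V = 10101 V  (the unit combination reduces to kg·m²/(A·s³) = V)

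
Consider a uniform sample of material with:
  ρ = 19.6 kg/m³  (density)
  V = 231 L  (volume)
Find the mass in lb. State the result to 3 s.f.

Solving ρ = m/V for m: m = ρV.
ρ = 19.6 kg/m³; V = 231 L = 0.2310 m³.
m = 4.528 kg
4.528 kg × (1 lb / 0.4536 kg) = 9.982 lb

9.98 lb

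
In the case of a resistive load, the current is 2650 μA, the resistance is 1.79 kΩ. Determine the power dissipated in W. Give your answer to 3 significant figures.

P is given directly by: P = I²R.
I = 2650 μA = 0.002650 A; R = 1.79 kΩ = 1790 Ω.
P = 0.01257 W  (the unit combination reduces to kg·m²/s³ = W)

0.0126 W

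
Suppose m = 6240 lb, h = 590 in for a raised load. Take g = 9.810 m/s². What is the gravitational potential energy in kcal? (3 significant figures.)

PE is given directly by: PE = mgh.
m = 6240 lb = 2830 kg; h = 590 in = 14.99 m; g = 9.810 m/s².
PE = 4.161×10^5 J  (the unit combination reduces to kg·m²/s² = J)
4.161×10^5 J × (1 kcal / 4184 J) = 99.45 kcal

99.5 kcal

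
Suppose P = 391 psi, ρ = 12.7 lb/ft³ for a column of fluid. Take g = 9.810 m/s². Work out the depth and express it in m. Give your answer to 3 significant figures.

Rearranging: h = P/(ρ·g).
P = 391 psi = 2.696×10^6 Pa; ρ = 12.7 lb/ft³ = 203.4 kg/m³; g = 9.810 m/s².
h = 1351 m

1350 m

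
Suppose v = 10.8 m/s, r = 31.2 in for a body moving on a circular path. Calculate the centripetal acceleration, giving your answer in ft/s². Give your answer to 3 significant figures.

483 ft/s²

a is given directly by: a = v²/r.
v = 10.8 m/s; r = 31.2 in = 0.7925 m.
a = 147.2 m/s²
147.2 m/s² × (1 ft/s² / 0.3048 m/s²) = 482.9 ft/s²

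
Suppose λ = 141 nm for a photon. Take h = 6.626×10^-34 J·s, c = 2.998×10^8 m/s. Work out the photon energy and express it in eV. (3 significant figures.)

8.79 eV

E is given directly by: E = hc/λ.
λ = 141 nm = 1.410×10^-7 m; h = 6.626×10^-34 J·s; c = 2.998×10^8 m/s.
E = 1.409×10^-18 J  (the unit combination reduces to kg·m²/s² = J)
1.409×10^-18 J × (1 eV / 1.602×10^-19 J) = 8.793 eV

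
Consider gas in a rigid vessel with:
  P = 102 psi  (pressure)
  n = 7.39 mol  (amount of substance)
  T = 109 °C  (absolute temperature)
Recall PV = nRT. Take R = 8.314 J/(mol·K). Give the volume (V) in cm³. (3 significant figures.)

Rearranging PV = nRT for V: V = nRT/P.
P = 102 psi = 7.033×10^5 Pa; n = 7.39 mol; T = 109 °C = 382.1 K; R = 8.314 J/(mol·K).
V = 0.03339 m³
0.03339 m³ × (1 cm³ / 1.000×10^-6 m³) = 33386 cm³

33400 cm³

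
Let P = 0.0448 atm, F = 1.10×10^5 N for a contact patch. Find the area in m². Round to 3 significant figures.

24.2 m²

Solving P = F/A for A: A = F/P.
P = 0.0448 atm = 4539 Pa; F = 1.10×10^5 N.
A = 24.23 m²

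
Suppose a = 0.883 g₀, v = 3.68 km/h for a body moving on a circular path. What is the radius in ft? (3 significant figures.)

Rearranging a = v²/r for r: r = v²/a.
a = 0.883 g₀ = 8.659 m/s²; v = 3.68 km/h = 1.022 m/s.
r = 0.1207 m
0.1207 m × (1 ft / 0.3048 m) = 0.3959 ft

0.396 ft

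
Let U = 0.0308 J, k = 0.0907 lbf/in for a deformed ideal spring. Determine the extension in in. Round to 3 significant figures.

2.45 in

Rearranging: x = √(2U/k).
U = 0.0308 J; k = 0.0907 lbf/in = 15.88 N/m.
x = 0.06227 m
0.06227 m × (1 in / 0.02540 m) = 2.452 in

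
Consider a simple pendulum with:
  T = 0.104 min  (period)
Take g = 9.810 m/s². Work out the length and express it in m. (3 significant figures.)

9.68 m

Rearranging: L = g·(T/2π)².
T = 0.104 min = 6.240 s; g = 9.810 m/s².
L = 9.676 m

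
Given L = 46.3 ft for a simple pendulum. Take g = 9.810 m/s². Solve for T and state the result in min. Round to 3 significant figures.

Directly: T = 2π√(L/g).
L = 46.3 ft = 14.11 m; g = 9.810 m/s².
T = 7.536 s
7.536 s × (1 min / 60.00 s) = 0.1256 min

0.126 min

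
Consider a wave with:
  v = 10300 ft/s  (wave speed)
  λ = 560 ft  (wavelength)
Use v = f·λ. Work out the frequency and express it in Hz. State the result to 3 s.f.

18.4 Hz

Solving v = f·λ for f: f = v/λ.
v = 10300 ft/s = 3139 m/s; λ = 560 ft = 170.7 m.
f = 18.39 Hz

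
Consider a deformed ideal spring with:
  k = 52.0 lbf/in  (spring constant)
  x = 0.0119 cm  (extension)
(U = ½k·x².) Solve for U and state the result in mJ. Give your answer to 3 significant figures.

0.0645 mJ

Directly: U = ½kx².
k = 52.0 lbf/in = 9107 N/m; x = 0.0119 cm = 1.190×10^-4 m.
U = 6.448×10^-5 J  (the unit combination reduces to kg·m²/s² = J)
6.448×10^-5 J × (1 mJ / 0.001000 J) = 0.06448 mJ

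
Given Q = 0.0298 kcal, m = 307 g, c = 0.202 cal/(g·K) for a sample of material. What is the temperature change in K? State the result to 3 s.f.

Rearranging Q = m·c·ΔT for ΔT: ΔT = Q/(m·c).
Q = 0.0298 kcal = 124.7 J; m = 307 g = 0.3070 kg; c = 0.202 cal/(g·K) = 845.2 J/(kg·K).
ΔT = 0.4805 K

0.481 K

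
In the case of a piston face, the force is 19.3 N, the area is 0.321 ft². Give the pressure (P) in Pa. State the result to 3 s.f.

647 Pa

P is given directly by: P = F/A.
F = 19.3 N; A = 0.321 ft² = 0.02982 m².
P = 647.2 Pa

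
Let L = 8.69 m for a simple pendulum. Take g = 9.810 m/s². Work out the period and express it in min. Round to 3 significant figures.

Directly: T = 2π√(L/g).
L = 8.69 m; g = 9.810 m/s².
T = 5.914 s
5.914 s × (1 min / 60.00 s) = 0.09856 min

0.0986 min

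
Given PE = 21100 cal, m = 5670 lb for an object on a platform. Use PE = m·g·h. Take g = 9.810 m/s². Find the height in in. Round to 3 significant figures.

Rearranging PE = m·g·h for h: h = PE/(m·g).
PE = 21100 cal = 88282 J; m = 5670 lb = 2572 kg; g = 9.810 m/s².
h = 3.499 m
3.499 m × (1 in / 0.02540 m) = 137.8 in

138 in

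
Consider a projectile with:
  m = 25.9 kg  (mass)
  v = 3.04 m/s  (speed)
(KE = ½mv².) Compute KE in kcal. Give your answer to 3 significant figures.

0.0286 kcal

Directly: KE = ½mv².
m = 25.9 kg; v = 3.04 m/s.
KE = 119.7 J
119.7 J × (1 kcal / 4184 J) = 0.02860 kcal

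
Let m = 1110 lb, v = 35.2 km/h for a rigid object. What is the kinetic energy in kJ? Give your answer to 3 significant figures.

KE is given directly by: KE = ½mv².
m = 1110 lb = 503.5 kg; v = 35.2 km/h = 9.778 m/s.
KE = 24068 J
24068 J × (1 kJ / 1000 J) = 24.07 kJ

24.1 kJ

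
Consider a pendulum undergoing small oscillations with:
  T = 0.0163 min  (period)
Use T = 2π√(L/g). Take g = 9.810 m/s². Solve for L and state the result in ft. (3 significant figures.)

0.780 ft

Rearranging: L = g·(T/2π)².
T = 0.0163 min = 0.9780 s; g = 9.810 m/s².
L = 0.2377 m
0.2377 m × (1 ft / 0.3048 m) = 0.7798 ft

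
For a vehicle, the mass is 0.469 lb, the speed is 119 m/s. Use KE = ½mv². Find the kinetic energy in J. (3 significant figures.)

1510 J

Directly: KE = ½mv².
m = 0.469 lb = 0.2127 kg; v = 119 m/s.
KE = 1506 J  (the unit combination reduces to kg·m²/s² = J)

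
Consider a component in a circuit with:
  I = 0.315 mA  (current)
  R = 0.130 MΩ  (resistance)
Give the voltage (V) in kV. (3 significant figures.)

V is given directly by: V = IR.
I = 0.315 mA = 3.150×10^-4 A; R = 0.130 MΩ = 1.300×10^5 Ω.
V = 40.95 V
40.95 V × (1 kV / 1000 V) = 0.04095 kV

0.0410 kV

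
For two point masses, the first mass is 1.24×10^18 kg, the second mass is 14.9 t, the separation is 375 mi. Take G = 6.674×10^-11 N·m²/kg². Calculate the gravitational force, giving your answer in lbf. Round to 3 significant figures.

Directly: F = Gm₁m₂/r².
m₁ = 1.24×10^18 kg; m₂ = 14.9 t = 14900 kg; r = 375 mi = 6.035×10^5 m; G = 6.674×10^-11 N·m²/kg².
F = 3.386 N
3.386 N × (1 lbf / 4.448 N) = 0.7611 lbf

0.761 lbf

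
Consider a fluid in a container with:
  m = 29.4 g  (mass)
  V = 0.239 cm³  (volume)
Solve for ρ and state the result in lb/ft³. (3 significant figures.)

ρ is given directly by: ρ = m/V.
m = 29.4 g = 0.02940 kg; V = 0.239 cm³ = 2.390×10^-7 m³.
ρ = 1.230×10^5 kg/m³
1.230×10^5 kg/m³ × (1 lb/ft³ / 16.02 kg/m³) = 7679 lb/ft³

7680 lb/ft³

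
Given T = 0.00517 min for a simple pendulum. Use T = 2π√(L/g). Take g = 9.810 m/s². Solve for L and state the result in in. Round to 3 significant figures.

Rearranging T = 2π√(L/g) for L: L = g·(T/2π)².
T = 0.00517 min = 0.3102 s; g = 9.810 m/s².
L = 0.02391 m
0.02391 m × (1 in / 0.02540 m) = 0.9414 in

0.941 in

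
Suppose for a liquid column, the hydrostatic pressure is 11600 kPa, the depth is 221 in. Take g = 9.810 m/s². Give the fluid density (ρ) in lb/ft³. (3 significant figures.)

13200 lb/ft³

Rearranging P = ρ·g·h for ρ: ρ = P/(g·h).
P = 11600 kPa = 1.160×10^7 Pa; h = 221 in = 5.613 m; g = 9.810 m/s².
ρ = 2.107×10^5 kg/m³
2.107×10^5 kg/m³ × (1 lb/ft³ / 16.02 kg/m³) = 13150 lb/ft³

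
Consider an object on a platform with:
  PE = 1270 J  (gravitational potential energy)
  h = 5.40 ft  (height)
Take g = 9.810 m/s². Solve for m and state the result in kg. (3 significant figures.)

78.7 kg

Rearranging: m = PE/(g·h).
PE = 1270 J; h = 5.40 ft = 1.646 m; g = 9.810 m/s².
m = 78.65 kg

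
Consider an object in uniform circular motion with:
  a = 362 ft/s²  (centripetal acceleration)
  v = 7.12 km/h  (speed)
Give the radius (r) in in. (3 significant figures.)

1.40 in

Solving a = v²/r for r: r = v²/a.
a = 362 ft/s² = 110.3 m/s²; v = 7.12 km/h = 1.978 m/s.
r = 0.03545 m
0.03545 m × (1 in / 0.02540 m) = 1.396 in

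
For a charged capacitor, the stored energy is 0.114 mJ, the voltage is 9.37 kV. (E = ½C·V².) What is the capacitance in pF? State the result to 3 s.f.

Solving E = ½C·V² for C: C = 2E/V².
E = 0.114 mJ = 1.140×10^-4 J; V = 9.37 kV = 9370 V.
C = 2.597×10^-12 F
2.597×10^-12 F × (1 pF / 1.000×10^-12 F) = 2.597 pF

2.60 pF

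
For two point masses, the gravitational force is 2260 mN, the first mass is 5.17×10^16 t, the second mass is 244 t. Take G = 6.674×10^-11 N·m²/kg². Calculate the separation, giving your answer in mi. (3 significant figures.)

12000 mi

Rearranging: r = √(G·m₁m₂/F).
F = 2260 mN = 2.260 N; m₁ = 5.17×10^16 t = 5.170×10^19 kg; m₂ = 244 t = 2.440×10^5 kg; G = 6.674×10^-11 N·m²/kg².
r = 1.930×10^7 m
1.930×10^7 m × (1 mi / 1609 m) = 11993 mi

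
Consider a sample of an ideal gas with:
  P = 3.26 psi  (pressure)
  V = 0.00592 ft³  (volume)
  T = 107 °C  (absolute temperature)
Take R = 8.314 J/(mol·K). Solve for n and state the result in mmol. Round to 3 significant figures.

1.19 mmol

Solving PV = nRT for n: n = PV/(RT).
P = 3.26 psi = 22477 Pa; V = 0.00592 ft³ = 1.676×10^-4 m³; T = 107 °C = 380.1 K; R = 8.314 J/(mol·K).
n = 0.001192 mol
0.001192 mol × (1 mmol / 0.001000 mol) = 1.192 mmol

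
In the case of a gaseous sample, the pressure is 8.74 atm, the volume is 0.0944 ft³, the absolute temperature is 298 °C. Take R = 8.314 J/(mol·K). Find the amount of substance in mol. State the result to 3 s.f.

From the ideal-gas law: n = PV/(RT).
P = 8.74 atm = 8.856×10^5 Pa; V = 0.0944 ft³ = 0.002673 m³; T = 298 °C = 571.1 K; R = 8.314 J/(mol·K).
n = 0.4985 mol

0.499 mol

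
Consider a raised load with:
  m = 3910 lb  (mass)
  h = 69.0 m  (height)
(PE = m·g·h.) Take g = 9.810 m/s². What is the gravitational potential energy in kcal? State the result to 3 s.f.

PE is given directly by: PE = mgh.
m = 3910 lb = 1774 kg; h = 69.0 m; g = 9.810 m/s².
PE = 1.200×10^6 J
1.200×10^6 J × (1 kcal / 4184 J) = 286.9 kcal

287 kcal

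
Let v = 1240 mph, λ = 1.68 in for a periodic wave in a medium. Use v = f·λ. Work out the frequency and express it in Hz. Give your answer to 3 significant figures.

13000 Hz

Rearranging: f = v/λ.
v = 1240 mph = 554.3 m/s; λ = 1.68 in = 0.04267 m.
f = 12990 Hz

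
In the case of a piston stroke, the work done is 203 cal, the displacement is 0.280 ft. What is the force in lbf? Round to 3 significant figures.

Solving W = F·d for F: F = W/d.
W = 203 cal = 849.4 J; d = 0.280 ft = 0.08534 m.
F = 9952 N  (the unit combination reduces to kg·m/s² = N)
9952 N × (1 lbf / 4.448 N) = 2237 lbf

2240 lbf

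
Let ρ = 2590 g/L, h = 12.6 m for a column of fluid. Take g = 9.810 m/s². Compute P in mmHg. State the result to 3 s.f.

Directly: P = ρgh.
ρ = 2590 g/L = 2590 kg/m³; h = 12.6 m; g = 9.810 m/s².
P = 3.201×10^5 Pa  (the unit combination reduces to kg/(m·s²) = Pa)
3.201×10^5 Pa × (1 mmHg / 133.3 Pa) = 2401 mmHg

2400 mmHg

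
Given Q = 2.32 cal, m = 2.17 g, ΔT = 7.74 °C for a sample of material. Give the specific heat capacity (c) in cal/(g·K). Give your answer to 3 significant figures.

0.138 cal/(g·K)

Solving Q = m·c·ΔT for c: c = Q/(m·ΔT).
Q = 2.32 cal = 9.707 J; m = 2.17 g = 0.002170 kg; ΔT = 7.74 °C = 7.740 K.
c = 577.9 J/(kg·K)
577.9 J/(kg·K) × (1 cal/(g·K) / 4184 J/(kg·K)) = 0.1381 cal/(g·K)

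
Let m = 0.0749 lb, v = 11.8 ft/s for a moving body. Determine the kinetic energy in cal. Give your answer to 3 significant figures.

KE is given directly by: KE = ½mv².
m = 0.0749 lb = 0.03397 kg; v = 11.8 ft/s = 3.597 m/s.
KE = 0.2197 J
0.2197 J × (1 cal / 4.184 J) = 0.05252 cal

0.0525 cal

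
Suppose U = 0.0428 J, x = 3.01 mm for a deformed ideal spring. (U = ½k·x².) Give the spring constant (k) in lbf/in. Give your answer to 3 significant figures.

Solving U = ½k·x² for k: k = 2U/x².
U = 0.0428 J; x = 3.01 mm = 0.003010 m.
k = 9448 N/m
9448 N/m × (1 lbf/in / 175.1 N/m) = 53.95 lbf/in

53.9 lbf/in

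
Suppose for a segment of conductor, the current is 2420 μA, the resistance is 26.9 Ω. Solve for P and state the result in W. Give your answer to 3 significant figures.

1.58×10^-4 W

P is given directly by: P = I²R.
I = 2420 μA = 0.002420 A; R = 26.9 Ω.
P = 1.575×10^-4 W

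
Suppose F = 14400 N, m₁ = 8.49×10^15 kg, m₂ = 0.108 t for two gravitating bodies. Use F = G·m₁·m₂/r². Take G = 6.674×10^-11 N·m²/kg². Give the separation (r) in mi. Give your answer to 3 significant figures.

From Newton's law of gravitation: r = √(G·m₁m₂/F).
F = 14400 N; m₁ = 8.49×10^15 kg; m₂ = 0.108 t = 108.0 kg; G = 6.674×10^-11 N·m²/kg².
r = 65.19 m
65.19 m × (1 mi / 1609 m) = 0.04051 mi

0.0405 mi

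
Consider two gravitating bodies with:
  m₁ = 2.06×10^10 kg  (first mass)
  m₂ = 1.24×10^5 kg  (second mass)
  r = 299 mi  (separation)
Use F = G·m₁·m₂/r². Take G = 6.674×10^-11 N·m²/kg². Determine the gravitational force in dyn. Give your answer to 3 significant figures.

0.0736 dyn

From Newton's law of gravitation: F = Gm₁m₂/r².
m₁ = 2.06×10^10 kg; m₂ = 1.24×10^5 kg; r = 299 mi = 4.812×10^5 m; G = 6.674×10^-11 N·m²/kg².
F = 7.363×10^-7 N
7.363×10^-7 N × (1 dyn / 1.000×10^-5 N) = 0.07363 dyn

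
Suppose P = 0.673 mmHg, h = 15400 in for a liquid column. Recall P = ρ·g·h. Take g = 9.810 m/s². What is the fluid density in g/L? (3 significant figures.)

0.0234 g/L

Rearranging P = ρ·g·h for ρ: ρ = P/(g·h).
P = 0.673 mmHg = 89.73 Pa; h = 15400 in = 391.2 m; g = 9.810 m/s².
ρ = 0.02338 kg/m³
Since 1 g/L = 1 kg/m³, 0.02338 g/L.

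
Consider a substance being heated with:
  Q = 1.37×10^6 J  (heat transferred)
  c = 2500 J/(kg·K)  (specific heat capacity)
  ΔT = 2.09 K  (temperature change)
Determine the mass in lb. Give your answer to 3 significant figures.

Rearranging Q = m·c·ΔT for m: m = Q/(c·ΔT).
Q = 1.37×10^6 J; c = 2500 J/(kg·K); ΔT = 2.09 K.
m = 262.2 kg
262.2 kg × (1 lb / 0.4536 kg) = 578.1 lb

578 lb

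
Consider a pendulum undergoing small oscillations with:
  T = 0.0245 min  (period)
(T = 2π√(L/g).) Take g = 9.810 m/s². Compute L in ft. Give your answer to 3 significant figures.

1.76 ft

Rearranging: L = g·(T/2π)².
T = 0.0245 min = 1.470 s; g = 9.810 m/s².
L = 0.5370 m
0.5370 m × (1 ft / 0.3048 m) = 1.762 ft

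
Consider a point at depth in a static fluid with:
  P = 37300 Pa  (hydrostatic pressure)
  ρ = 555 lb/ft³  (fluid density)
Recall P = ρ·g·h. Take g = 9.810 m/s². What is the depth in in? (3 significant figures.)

Rearranging P = ρ·g·h for h: h = P/(ρ·g).
P = 37300 Pa; ρ = 555 lb/ft³ = 8890 kg/m³; g = 9.810 m/s².
h = 0.4277 m
0.4277 m × (1 in / 0.02540 m) = 16.84 in

16.8 in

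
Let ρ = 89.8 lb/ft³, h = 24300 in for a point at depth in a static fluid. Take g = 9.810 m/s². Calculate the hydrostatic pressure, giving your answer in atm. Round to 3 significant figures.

86.0 atm

P is given directly by: P = ρgh.
ρ = 89.8 lb/ft³ = 1438 kg/m³; h = 24300 in = 617.2 m; g = 9.810 m/s².
P = 8.710×10^6 Pa
8.710×10^6 Pa × (1 atm / 1.013×10^5 Pa) = 85.96 atm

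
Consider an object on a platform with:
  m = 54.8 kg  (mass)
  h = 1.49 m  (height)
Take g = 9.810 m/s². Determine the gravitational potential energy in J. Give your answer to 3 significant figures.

PE is given directly by: PE = mgh.
m = 54.8 kg; h = 1.49 m; g = 9.810 m/s².
PE = 801.0 J  (the unit combination reduces to kg·m²/s² = J)

801 J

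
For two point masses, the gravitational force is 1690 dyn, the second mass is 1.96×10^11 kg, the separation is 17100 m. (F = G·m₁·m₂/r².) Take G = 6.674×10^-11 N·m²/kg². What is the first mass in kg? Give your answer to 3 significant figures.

From Newton's law of gravitation: m₁ = F·r²/(G·m₂).
F = 1690 dyn = 0.01690 N; m₂ = 1.96×10^11 kg; r = 17100 m; G = 6.674×10^-11 N·m²/kg².
m₁ = 3.778×10^5 kg

3.78×10^5 kg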